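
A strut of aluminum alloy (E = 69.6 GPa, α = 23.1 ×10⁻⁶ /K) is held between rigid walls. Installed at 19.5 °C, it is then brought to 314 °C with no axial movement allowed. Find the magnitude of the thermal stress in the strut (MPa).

473 MPa

ΔT = 294.5 K. Constrained thermal stress σ = E·α·ΔT = 69.60×10³ MPa × 23.1×10⁻⁶ × 294.5 = 473 MPa (compressive).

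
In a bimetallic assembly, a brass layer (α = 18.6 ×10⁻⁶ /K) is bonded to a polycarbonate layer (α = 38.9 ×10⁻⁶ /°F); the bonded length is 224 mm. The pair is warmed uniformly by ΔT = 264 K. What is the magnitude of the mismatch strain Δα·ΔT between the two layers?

polycarbonate: α = 38.9×10⁻⁶/°F × 9/5 = 70.0×10⁻⁶/K.
Δα = |18.6 − 70.0|×10⁻⁶/K = 51.4×10⁻⁶/K.
Mismatch strain = Δα·ΔT = 51.4×10⁻⁶ × 264.0 = 0.0136.

0.0136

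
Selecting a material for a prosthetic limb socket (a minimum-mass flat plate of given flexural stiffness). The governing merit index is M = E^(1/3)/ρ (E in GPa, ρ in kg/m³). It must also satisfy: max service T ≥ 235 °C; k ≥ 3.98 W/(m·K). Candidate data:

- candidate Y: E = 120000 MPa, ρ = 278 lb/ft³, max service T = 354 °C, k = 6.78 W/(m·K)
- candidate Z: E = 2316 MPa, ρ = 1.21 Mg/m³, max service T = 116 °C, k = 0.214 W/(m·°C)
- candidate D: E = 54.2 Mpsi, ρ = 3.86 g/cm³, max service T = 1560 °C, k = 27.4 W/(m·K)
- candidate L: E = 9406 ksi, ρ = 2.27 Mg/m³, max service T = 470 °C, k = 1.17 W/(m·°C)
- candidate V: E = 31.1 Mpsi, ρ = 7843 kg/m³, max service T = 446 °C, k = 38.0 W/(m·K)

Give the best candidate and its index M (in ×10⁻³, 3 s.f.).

Screen on constraints: max service T ≥ 235 °C; k ≥ 3.98 W/(m·K). Survivors: candidate Y, candidate D, candidate V.
After converting to SI:
  candidate Y: E = 120.0 GPa, ρ = 4453 kg/m³
  candidate D: E = 373.7 GPa, ρ = 3860 kg/m³
  candidate V: E = 214.4 GPa, ρ = 7843 kg/m³
  candidate D: M = 1.87×10⁻³
  candidate Y: M = 1.11×10⁻³
  candidate V: M = 0.763×10⁻³
The maximum is for candidate D.

candidate D, M = 1.87×10⁻³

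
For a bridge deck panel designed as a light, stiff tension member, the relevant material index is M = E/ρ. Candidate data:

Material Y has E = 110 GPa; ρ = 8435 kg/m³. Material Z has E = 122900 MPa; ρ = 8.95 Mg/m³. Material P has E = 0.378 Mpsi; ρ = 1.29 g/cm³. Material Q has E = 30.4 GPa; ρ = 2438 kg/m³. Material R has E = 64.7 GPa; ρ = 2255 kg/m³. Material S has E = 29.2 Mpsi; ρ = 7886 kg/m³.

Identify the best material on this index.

material R

Normalizing units and computing the index:
  material Y: E = 110.0 GPa, ρ = 8435 kg/m³
  material Z: E = 122.9 GPa, ρ = 8950 kg/m³
  material P: E = 2.606 GPa, ρ = 1290 kg/m³
  material Q: E = 30.40 GPa, ρ = 2438 kg/m³
  material R: E = 64.70 GPa, ρ = 2255 kg/m³
  material S: E = 201.3 GPa, ρ = 7886 kg/m³
  material R: M = 28.7 MN·m/kg
  material S: M = 25.5 MN·m/kg
  material Z: M = 13.7 MN·m/kg
  material Y: M = 13.0 MN·m/kg
  material Q: M = 12.5 MN·m/kg
  material P: M = 2.02 MN·m/kg
The maximum is for material R.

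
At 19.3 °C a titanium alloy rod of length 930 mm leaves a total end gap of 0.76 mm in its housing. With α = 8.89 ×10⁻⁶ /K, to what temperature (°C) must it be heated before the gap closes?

111 °C

α·L₀·ΔT = 0.76 mm ⇒ ΔT = 0.76 / (8.89×10⁻⁶ × 930.0) = 91.92 K.
T = 19.3 + 91.92 = 111.2 °C.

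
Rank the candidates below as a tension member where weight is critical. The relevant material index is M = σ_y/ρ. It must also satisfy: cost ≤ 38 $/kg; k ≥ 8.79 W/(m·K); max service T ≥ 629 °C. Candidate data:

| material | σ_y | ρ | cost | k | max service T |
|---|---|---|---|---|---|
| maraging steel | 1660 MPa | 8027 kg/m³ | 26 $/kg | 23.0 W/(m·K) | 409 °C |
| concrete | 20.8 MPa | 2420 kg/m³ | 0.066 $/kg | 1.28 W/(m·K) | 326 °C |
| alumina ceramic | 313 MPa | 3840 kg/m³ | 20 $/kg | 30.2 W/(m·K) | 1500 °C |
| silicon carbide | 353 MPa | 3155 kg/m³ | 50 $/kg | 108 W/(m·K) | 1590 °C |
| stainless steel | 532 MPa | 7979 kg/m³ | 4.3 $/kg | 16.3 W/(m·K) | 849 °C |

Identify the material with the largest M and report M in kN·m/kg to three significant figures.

Screen on constraints: cost ≤ 38 $/kg; k ≥ 8.79 W/(m·K); max service T ≥ 629 °C. Survivors: alumina ceramic, stainless steel.
Per-candidate index values:
  alumina ceramic: M = 81.5 kN·m/kg
  stainless steel: M = 66.7 kN·m/kg
Alumina ceramic has the largest M.

alumina ceramic, M = 81.5 kN·m/kg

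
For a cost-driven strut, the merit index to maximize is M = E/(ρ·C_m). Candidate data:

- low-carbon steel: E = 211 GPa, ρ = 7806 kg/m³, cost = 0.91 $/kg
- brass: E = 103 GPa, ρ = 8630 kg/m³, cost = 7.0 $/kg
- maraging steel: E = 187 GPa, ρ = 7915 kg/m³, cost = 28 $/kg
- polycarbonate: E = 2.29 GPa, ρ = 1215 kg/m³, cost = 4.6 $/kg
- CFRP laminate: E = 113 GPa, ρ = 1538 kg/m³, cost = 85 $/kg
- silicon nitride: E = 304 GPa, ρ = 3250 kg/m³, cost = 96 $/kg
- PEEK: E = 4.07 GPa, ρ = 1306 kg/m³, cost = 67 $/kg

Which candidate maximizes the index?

low-carbon steel

Per-candidate index values:
  low-carbon steel: M = 29.7 MN·m per $
  brass: M = 1.71 MN·m per $
  silicon nitride: M = 0.974 MN·m per $
  CFRP laminate: M = 0.864 MN·m per $
  maraging steel: M = 0.844 MN·m per $
  polycarbonate: M = 0.410 MN·m per $
  PEEK: M = 0.0465 MN·m per $
Highest index: low-carbon steel.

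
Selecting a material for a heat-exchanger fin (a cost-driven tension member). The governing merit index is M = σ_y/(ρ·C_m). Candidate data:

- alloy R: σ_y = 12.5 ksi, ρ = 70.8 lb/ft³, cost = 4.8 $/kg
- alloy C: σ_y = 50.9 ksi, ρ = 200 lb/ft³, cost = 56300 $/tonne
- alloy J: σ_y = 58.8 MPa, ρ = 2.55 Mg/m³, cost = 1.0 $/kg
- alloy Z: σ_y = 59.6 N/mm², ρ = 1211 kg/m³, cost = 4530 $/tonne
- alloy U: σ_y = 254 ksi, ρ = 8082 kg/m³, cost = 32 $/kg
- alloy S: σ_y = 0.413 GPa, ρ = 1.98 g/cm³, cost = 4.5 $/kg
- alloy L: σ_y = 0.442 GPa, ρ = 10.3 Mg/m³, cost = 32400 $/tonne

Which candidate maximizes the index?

alloy S

After converting to SI:
  alloy R: σ_y = 86.18 MPa, ρ = 1134 kg/m³, cost = 4.800 $/kg
  alloy C: σ_y = 350.9 MPa, ρ = 3204 kg/m³, cost = 56.30 $/kg
  alloy J: σ_y = 58.80 MPa, ρ = 2550 kg/m³, cost = 1.000 $/kg
  alloy Z: σ_y = 59.60 MPa, ρ = 1211 kg/m³, cost = 4.530 $/kg
  alloy U: σ_y = 1751 MPa, ρ = 8082 kg/m³, cost = 32.00 $/kg
  alloy S: σ_y = 413.0 MPa, ρ = 1980 kg/m³, cost = 4.500 $/kg
  alloy L: σ_y = 442.0 MPa, ρ = 10300 kg/m³, cost = 32.40 $/kg
  alloy S: M = 46.4 kN·m per $
  alloy J: M = 23.1 kN·m per $
  alloy R: M = 15.8 kN·m per $
  alloy Z: M = 10.9 kN·m per $
  alloy U: M = 6.77 kN·m per $
  alloy C: M = 1.95 kN·m per $
  alloy L: M = 1.32 kN·m per $
Alloy S has the largest M.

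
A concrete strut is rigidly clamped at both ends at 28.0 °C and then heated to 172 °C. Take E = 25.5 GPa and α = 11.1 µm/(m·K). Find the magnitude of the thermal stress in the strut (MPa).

40.8 MPa

ΔT = 144.0 K. Constrained thermal stress σ = E·α·ΔT = 25.50×10³ MPa × 11.1×10⁻⁶ × 144.0 = 40.8 MPa (compressive).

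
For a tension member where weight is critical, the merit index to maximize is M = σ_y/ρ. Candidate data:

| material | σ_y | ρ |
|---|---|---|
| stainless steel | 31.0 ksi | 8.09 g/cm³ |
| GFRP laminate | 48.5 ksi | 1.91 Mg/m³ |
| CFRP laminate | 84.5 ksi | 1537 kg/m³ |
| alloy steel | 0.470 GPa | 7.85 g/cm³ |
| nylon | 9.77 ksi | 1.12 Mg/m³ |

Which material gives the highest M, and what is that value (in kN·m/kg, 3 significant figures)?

CFRP laminate, M = 379 kN·m/kg

Convert each candidate to consistent units, then evaluate M:
  stainless steel: σ_y = 213.7 MPa, ρ = 8090 kg/m³
  GFRP laminate: σ_y = 334.4 MPa, ρ = 1910 kg/m³
  CFRP laminate: σ_y = 582.6 MPa, ρ = 1537 kg/m³
  alloy steel: σ_y = 470.0 MPa, ρ = 7850 kg/m³
  nylon: σ_y = 67.36 MPa, ρ = 1120 kg/m³
  CFRP laminate: M = 379 kN·m/kg
  GFRP laminate: M = 175 kN·m/kg
  nylon: M = 60.1 kN·m/kg
  alloy steel: M = 59.9 kN·m/kg
  stainless steel: M = 26.4 kN·m/kg
Highest index: CFRP laminate.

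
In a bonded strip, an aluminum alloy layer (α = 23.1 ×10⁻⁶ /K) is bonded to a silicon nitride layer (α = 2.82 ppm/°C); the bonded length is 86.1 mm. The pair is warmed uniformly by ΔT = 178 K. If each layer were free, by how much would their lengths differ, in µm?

311 µm

Δα = |23.1 − 2.82|×10⁻⁶/K = 20.3×10⁻⁶/K.
ΔL_mismatch = Δα·L·ΔT = 20.3×10⁻⁶ × 86.1 mm × 178.0 K = 311 µm.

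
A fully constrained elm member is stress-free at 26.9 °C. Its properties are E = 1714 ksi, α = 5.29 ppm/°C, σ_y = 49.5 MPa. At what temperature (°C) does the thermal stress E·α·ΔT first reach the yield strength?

819 °C

E = 1714 ksi = 11.82 GPa.
E·α·ΔT = 49.50 MPa ⇒ ΔT = 49.50 / (11.82×10³ × 5.29×10⁻⁶) = 791.8 K.
T = 26.9 + 791.8 = 818.7 °C.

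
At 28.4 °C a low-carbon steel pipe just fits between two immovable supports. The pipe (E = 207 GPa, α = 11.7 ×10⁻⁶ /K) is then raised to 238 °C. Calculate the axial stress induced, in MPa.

508 MPa

ΔT = 209.6 K. Constrained thermal stress σ = E·α·ΔT = 207.0×10³ MPa × 11.7×10⁻⁶ × 209.6 = 508 MPa (compressive).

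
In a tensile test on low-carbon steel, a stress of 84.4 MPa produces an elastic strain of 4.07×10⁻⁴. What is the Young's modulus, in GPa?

E = σ/ε = 84.4 MPa / 4.07×10⁻⁴ = 207400 MPa = 207 GPa.

207 GPa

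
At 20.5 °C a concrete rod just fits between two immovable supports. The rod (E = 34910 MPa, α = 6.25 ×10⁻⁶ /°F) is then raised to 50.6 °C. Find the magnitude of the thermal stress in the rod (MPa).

E = 34910 MPa = 34.91 GPa.
α = 6.25×10⁻⁶/°F × 9/5 = 11.2×10⁻⁶/K.
ΔT = 30.10 K. Constrained thermal stress σ = E·α·ΔT = 34.91×10³ MPa × 11.2×10⁻⁶ × 30.10 = 11.8 MPa (compressive).

11.8 MPa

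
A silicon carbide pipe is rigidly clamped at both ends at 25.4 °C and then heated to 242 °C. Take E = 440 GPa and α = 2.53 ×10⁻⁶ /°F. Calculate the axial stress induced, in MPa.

α = 2.53×10⁻⁶/°F × 9/5 = 4.55×10⁻⁶/K.
ΔT = 216.6 K. Constrained thermal stress σ = E·α·ΔT = 440.0×10³ MPa × 4.55×10⁻⁶ × 216.6 = 434 MPa (compressive).

434 MPa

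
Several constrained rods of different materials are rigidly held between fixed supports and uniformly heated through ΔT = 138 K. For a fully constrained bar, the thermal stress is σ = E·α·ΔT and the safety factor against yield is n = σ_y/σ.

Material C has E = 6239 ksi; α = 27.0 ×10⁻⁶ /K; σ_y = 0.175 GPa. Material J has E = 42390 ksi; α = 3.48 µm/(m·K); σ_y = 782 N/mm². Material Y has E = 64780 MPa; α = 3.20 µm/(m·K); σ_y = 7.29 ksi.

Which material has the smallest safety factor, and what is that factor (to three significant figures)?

material C, n = 1.09

In consistent units (E in GPa, α in ×10⁻⁶/K, σ_y in MPa):
  material C: E = 43.02, α = 27.0, σ_y = 175.0 → σ = 160 MPa, n = 1.09
  material J: E = 292.3, α = 3.48, σ_y = 782.0 → σ = 140 MPa, n = 5.57
  material Y: E = 64.78, α = 3.20, σ_y = 50.26 → σ = 28.6 MPa, n = 1.76
The minimum is material C at n = 1.09.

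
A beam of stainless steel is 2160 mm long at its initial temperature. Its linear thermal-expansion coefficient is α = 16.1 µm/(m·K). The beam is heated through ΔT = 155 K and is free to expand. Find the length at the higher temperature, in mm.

ΔL = α·L₀·ΔT = 16.1×10⁻⁶ × 2160 mm × 155.0 K = 5.39 mm.
L = L₀ + ΔL = 2160 + 5.39 = 2165.4 mm.

2165.4 mm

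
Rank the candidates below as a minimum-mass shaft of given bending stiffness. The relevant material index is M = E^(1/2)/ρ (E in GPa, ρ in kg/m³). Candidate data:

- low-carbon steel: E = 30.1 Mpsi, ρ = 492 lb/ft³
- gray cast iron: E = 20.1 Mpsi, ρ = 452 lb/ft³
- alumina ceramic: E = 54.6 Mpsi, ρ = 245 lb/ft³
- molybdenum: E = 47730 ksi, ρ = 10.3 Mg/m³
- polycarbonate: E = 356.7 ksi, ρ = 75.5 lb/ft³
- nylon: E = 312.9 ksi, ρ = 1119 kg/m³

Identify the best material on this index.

In SI units:
  low-carbon steel: E = 207.5 GPa, ρ = 7881 kg/m³
  gray cast iron: E = 138.6 GPa, ρ = 7240 kg/m³
  alumina ceramic: E = 376.5 GPa, ρ = 3925 kg/m³
  molybdenum: E = 329.1 GPa, ρ = 10300 kg/m³
  polycarbonate: E = 2.459 GPa, ρ = 1209 kg/m³
  nylon: E = 2.157 GPa, ρ = 1119 kg/m³
  alumina ceramic: M = 4.94×10⁻³
  low-carbon steel: M = 1.83×10⁻³
  molybdenum: M = 1.76×10⁻³
  gray cast iron: M = 1.63×10⁻³
  nylon: M = 1.31×10⁻³
  polycarbonate: M = 1.30×10⁻³
Alumina ceramic ranks first.

alumina ceramic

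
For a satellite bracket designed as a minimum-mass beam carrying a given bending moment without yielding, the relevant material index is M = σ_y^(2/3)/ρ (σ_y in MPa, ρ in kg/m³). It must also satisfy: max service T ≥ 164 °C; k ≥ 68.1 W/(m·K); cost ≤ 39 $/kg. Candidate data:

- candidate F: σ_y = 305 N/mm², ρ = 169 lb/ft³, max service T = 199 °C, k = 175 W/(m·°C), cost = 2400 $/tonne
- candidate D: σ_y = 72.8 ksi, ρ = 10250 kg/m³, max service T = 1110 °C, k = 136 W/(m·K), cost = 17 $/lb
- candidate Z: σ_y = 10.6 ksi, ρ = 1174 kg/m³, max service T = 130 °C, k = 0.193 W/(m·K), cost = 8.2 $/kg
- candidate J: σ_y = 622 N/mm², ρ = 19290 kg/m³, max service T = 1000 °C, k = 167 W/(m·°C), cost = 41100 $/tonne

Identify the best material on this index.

Screen on constraints: max service T ≥ 164 °C; k ≥ 68.1 W/(m·K); cost ≤ 39 $/kg. Survivors: candidate F, candidate D.
Normalizing units and computing the index:
  candidate F: σ_y = 305.0 MPa, ρ = 2707 kg/m³
  candidate D: σ_y = 501.9 MPa, ρ = 10250 kg/m³
  candidate F: M = 16.7×10⁻³
  candidate D: M = 6.16×10⁻³
Candidate F has the largest M.

candidate F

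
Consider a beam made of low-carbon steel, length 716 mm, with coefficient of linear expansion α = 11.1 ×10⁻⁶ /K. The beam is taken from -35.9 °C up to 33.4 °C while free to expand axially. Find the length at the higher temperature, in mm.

716.55 mm

ΔT = 33.4 − (-35.9) = 69.30 K.
ΔL = α·L₀·ΔT = 11.1×10⁻⁶ × 716 mm × 69.30 K = 0.551 mm.
L = L₀ + ΔL = 716 + 0.551 = 716.55 mm.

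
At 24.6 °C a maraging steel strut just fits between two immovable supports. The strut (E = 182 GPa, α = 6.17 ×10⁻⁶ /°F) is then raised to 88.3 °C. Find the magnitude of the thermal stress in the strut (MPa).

α = 6.17×10⁻⁶/°F × 9/5 = 11.1×10⁻⁶/K.
ΔT = 63.70 K. Constrained thermal stress σ = E·α·ΔT = 182.0×10³ MPa × 11.1×10⁻⁶ × 63.70 = 129 MPa (compressive).

129 MPa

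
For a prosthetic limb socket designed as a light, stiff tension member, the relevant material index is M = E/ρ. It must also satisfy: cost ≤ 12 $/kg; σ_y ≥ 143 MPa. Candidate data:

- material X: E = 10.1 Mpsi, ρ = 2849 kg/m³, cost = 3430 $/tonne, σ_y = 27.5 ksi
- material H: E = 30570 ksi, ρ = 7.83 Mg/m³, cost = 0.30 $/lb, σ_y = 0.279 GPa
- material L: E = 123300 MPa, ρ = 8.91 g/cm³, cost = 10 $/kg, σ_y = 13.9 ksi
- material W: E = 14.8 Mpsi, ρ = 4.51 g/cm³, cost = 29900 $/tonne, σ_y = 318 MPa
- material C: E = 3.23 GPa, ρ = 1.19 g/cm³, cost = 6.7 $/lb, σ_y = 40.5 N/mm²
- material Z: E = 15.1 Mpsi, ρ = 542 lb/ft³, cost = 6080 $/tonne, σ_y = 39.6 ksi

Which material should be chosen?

material H

Screen on constraints: cost ≤ 12 $/kg; σ_y ≥ 143 MPa. Survivors: material X, material H, material Z.
In SI units:
  material X: E = 69.64 GPa, ρ = 2849 kg/m³
  material H: E = 210.8 GPa, ρ = 7830 kg/m³
  material Z: E = 104.1 GPa, ρ = 8682 kg/m³
  material H: M = 26.9 MN·m/kg
  material X: M = 24.4 MN·m/kg
  material Z: M = 12.0 MN·m/kg
Material H has the largest M.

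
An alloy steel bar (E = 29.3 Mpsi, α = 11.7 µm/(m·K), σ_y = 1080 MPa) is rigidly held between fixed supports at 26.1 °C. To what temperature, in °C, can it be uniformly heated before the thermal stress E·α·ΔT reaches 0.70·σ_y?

E = 29.3 Mpsi = 202.0 GPa.
E·α·ΔT = 756.0 MPa ⇒ ΔT = 756.0 / (202.0×10³ × 11.7×10⁻⁶) = 319.9 K.
T = 26.1 + 319.9 = 346.0 °C.

346 °C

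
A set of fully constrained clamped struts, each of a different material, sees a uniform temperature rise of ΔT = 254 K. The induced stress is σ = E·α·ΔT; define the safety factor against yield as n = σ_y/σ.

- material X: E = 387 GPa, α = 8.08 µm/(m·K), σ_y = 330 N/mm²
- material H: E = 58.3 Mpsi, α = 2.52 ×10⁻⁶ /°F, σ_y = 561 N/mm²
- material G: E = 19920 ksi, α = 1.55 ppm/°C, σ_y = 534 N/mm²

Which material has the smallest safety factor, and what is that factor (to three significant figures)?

Converting E to GPa, α to ×10⁻⁶/K, σ_y to MPa, then σ and n for each:
  material X: E = 387.0, α = 8.08, σ_y = 330.0 → σ = 794 MPa, n = 0.415
  material H: E = 402.0, α = 4.54, σ_y = 561.0 → σ = 463 MPa, n = 1.21
  material G: E = 137.3, α = 1.55, σ_y = 534.0 → σ = 54.1 MPa, n = 9.88
The minimum is material X at n = 0.415.

material X, n = 0.415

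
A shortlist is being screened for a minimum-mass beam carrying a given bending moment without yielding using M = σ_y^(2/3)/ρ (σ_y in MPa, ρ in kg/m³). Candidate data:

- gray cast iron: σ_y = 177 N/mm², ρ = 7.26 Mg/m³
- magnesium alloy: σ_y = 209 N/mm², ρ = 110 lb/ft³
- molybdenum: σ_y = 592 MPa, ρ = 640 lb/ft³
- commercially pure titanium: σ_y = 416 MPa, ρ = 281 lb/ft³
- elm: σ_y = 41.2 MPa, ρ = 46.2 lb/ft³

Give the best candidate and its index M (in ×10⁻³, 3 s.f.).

magnesium alloy, M = 20.0×10⁻³

Putting every candidate on a common basis:
  gray cast iron: σ_y = 177.0 MPa, ρ = 7260 kg/m³
  magnesium alloy: σ_y = 209.0 MPa, ρ = 1762 kg/m³
  molybdenum: σ_y = 592.0 MPa, ρ = 10250 kg/m³
  commercially pure titanium: σ_y = 416.0 MPa, ρ = 4501 kg/m³
  elm: σ_y = 41.20 MPa, ρ = 740.1 kg/m³
  magnesium alloy: M = 20.0×10⁻³
  elm: M = 16.1×10⁻³
  commercially pure titanium: M = 12.4×10⁻³
  molybdenum: M = 6.88×10⁻³
  gray cast iron: M = 4.34×10⁻³
Magnesium alloy ranks first.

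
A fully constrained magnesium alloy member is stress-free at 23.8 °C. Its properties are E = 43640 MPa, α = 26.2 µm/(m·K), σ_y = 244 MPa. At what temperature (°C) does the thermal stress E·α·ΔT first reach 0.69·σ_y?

E = 43640 MPa = 43.64 GPa.
E·α·ΔT = 168.4 MPa ⇒ ΔT = 168.4 / (43.64×10³ × 26.2×10⁻⁶) = 147.2 K.
T = 23.8 + 147.2 = 171.0 °C.

171 °C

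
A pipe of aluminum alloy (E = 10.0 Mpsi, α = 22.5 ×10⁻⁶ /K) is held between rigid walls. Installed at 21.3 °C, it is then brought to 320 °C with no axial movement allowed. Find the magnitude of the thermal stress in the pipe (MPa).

463 MPa

E = 10.0 Mpsi = 68.95 GPa.
ΔT = 298.7 K. Constrained thermal stress σ = E·α·ΔT = 68.95×10³ MPa × 22.5×10⁻⁶ × 298.7 = 463 MPa (compressive).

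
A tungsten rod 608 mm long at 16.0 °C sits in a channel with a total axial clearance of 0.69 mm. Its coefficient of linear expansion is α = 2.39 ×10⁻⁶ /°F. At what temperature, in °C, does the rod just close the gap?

α = 2.39×10⁻⁶/°F × 9/5 = 4.30×10⁻⁶/K.
α·L₀·ΔT = 0.69 mm ⇒ ΔT = 0.69 / (4.30×10⁻⁶ × 608.0) = 263.8 K.
T = 16.0 + 263.8 = 279.8 °C.

280 °C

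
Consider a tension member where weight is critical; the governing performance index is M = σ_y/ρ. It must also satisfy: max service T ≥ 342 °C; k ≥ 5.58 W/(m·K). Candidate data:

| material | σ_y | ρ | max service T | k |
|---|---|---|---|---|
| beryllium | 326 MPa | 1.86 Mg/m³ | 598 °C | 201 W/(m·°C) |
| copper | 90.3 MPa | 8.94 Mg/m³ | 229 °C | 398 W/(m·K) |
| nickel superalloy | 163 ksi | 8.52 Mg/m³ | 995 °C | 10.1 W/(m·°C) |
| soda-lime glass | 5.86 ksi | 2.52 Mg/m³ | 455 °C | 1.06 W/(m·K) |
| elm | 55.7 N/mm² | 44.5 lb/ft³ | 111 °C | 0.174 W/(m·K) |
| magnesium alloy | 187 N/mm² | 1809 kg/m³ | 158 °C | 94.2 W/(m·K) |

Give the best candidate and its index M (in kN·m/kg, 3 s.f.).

beryllium, M = 175 kN·m/kg

Screen on constraints: max service T ≥ 342 °C; k ≥ 5.58 W/(m·K). Survivors: beryllium, nickel superalloy.
Convert each candidate to consistent units, then evaluate M:
  beryllium: σ_y = 326.0 MPa, ρ = 1860 kg/m³
  nickel superalloy: σ_y = 1124 MPa, ρ = 8520 kg/m³
  beryllium: M = 175 kN·m/kg
  nickel superalloy: M = 132 kN·m/kg
The maximum is for beryllium.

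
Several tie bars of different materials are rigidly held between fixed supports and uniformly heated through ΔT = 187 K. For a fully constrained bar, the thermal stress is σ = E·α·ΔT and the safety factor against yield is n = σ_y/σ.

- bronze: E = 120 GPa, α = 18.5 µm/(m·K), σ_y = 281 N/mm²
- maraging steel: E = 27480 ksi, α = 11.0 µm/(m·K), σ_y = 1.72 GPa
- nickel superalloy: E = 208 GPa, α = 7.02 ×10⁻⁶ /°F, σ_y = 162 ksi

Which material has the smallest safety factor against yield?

bronze

With everything in SI (GPa, ×10⁻⁶/K, MPa):
  bronze: E = 120.0, α = 18.5, σ_y = 281.0 → σ = 415 MPa, n = 0.677
  maraging steel: E = 189.5, α = 11.0, σ_y = 1720 → σ = 390 MPa, n = 4.41
  nickel superalloy: E = 208.0, α = 12.6, σ_y = 1117 → σ = 491 MPa, n = 2.27
Smallest n: bronze with n = 0.677.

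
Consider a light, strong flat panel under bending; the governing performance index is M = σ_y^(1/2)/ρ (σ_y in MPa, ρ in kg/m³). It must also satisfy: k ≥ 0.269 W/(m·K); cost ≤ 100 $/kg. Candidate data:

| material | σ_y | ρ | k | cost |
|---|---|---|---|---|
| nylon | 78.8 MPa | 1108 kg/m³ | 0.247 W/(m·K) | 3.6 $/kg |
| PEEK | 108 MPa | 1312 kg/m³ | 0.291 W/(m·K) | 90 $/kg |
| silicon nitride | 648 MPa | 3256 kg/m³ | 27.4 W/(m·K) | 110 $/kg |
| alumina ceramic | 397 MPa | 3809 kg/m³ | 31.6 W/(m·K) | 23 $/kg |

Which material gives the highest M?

PEEK

Screen on constraints: k ≥ 0.269 W/(m·K); cost ≤ 100 $/kg. Survivors: PEEK, alumina ceramic.
Computing M directly (units already consistent):
  PEEK: M = 7.92×10⁻³
  alumina ceramic: M = 5.23×10⁻³
Highest index: PEEK.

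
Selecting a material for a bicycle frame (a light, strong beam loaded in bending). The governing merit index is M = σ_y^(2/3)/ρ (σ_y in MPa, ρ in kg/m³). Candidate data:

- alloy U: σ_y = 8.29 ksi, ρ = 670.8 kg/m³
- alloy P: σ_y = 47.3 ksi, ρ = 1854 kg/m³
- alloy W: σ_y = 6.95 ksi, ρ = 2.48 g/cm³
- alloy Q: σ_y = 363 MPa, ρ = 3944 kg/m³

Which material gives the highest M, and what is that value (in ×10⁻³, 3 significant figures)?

Putting every candidate on a common basis:
  alloy U: σ_y = 57.16 MPa, ρ = 670.8 kg/m³
  alloy P: σ_y = 326.1 MPa, ρ = 1854 kg/m³
  alloy W: σ_y = 47.92 MPa, ρ = 2480 kg/m³
  alloy Q: σ_y = 363.0 MPa, ρ = 3944 kg/m³
  alloy P: M = 25.6×10⁻³
  alloy U: M = 22.1×10⁻³
  alloy Q: M = 12.9×10⁻³
  alloy W: M = 5.32×10⁻³
Alloy P has the largest M.

alloy P, M = 25.6×10⁻³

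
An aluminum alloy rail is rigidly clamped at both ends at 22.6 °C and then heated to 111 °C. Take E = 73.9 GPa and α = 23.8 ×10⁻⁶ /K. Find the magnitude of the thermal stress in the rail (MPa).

155 MPa

ΔT = 88.40 K. Constrained thermal stress σ = E·α·ΔT = 73.90×10³ MPa × 23.8×10⁻⁶ × 88.40 = 155 MPa (compressive).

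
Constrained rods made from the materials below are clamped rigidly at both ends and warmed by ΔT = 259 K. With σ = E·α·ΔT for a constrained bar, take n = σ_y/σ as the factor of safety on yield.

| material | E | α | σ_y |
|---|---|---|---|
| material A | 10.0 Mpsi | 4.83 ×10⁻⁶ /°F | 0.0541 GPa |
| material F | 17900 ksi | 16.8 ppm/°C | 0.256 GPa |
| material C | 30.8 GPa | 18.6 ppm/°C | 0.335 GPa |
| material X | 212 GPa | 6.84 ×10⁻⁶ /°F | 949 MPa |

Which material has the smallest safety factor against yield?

material A

With everything in SI (GPa, ×10⁻⁶/K, MPa):
  material A: E = 68.95, α = 8.69, σ_y = 54.10 → σ = 155 MPa, n = 0.348
  material F: E = 123.4, α = 16.8, σ_y = 256.0 → σ = 537 MPa, n = 0.477
  material C: E = 30.80, α = 18.6, σ_y = 335.0 → σ = 148 MPa, n = 2.26
  material X: E = 212.0, α = 12.3, σ_y = 949.0 → σ = 676 MPa, n = 1.40
Material A has the lowest safety factor, n = 0.348.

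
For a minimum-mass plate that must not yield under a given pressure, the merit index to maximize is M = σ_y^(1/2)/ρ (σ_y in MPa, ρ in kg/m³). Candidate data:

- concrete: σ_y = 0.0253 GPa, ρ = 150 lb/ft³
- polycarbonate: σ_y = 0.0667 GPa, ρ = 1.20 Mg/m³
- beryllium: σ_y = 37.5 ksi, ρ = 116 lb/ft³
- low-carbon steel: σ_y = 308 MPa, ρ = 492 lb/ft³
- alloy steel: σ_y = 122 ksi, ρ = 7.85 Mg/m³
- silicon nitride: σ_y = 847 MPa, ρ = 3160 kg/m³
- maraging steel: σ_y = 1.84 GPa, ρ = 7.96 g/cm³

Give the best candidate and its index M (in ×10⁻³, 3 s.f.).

silicon nitride, M = 9.21×10⁻³

Normalizing units and computing the index:
  concrete: σ_y = 25.30 MPa, ρ = 2403 kg/m³
  polycarbonate: σ_y = 66.70 MPa, ρ = 1200 kg/m³
  beryllium: σ_y = 258.6 MPa, ρ = 1858 kg/m³
  low-carbon steel: σ_y = 308.0 MPa, ρ = 7881 kg/m³
  alloy steel: σ_y = 841.2 MPa, ρ = 7850 kg/m³
  silicon nitride: σ_y = 847.0 MPa, ρ = 3160 kg/m³
  maraging steel: σ_y = 1840 MPa, ρ = 7960 kg/m³
  silicon nitride: M = 9.21×10⁻³
  beryllium: M = 8.65×10⁻³
  polycarbonate: M = 6.81×10⁻³
  maraging steel: M = 5.39×10⁻³
  alloy steel: M = 3.69×10⁻³
  low-carbon steel: M = 2.23×10⁻³
  concrete: M = 2.09×10⁻³
Silicon nitride ranks first.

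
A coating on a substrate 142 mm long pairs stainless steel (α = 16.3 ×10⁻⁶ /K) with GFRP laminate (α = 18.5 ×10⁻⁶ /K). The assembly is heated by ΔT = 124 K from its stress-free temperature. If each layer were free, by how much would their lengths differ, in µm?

Δα = |16.3 − 18.5|×10⁻⁶/K = 2.20×10⁻⁶/K.
ΔL_mismatch = Δα·L·ΔT = 2.20×10⁻⁶ × 142.0 mm × 124.0 K = 38.7 µm.

38.7 µm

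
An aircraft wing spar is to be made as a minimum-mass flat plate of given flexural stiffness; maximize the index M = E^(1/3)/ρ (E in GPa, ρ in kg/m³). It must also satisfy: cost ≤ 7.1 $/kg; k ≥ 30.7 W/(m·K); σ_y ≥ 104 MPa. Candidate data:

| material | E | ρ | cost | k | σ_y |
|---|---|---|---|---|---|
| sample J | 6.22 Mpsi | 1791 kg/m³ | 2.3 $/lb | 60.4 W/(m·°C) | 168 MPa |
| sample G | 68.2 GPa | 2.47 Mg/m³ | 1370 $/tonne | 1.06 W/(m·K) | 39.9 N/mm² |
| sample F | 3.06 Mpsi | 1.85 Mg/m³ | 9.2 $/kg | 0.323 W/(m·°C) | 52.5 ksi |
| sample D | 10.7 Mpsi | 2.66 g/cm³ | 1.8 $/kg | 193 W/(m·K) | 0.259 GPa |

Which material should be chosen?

sample J

Screen on constraints: cost ≤ 7.1 $/kg; k ≥ 30.7 W/(m·K); σ_y ≥ 104 MPa. Survivors: sample J, sample D.
In SI units:
  sample J: E = 42.89 GPa, ρ = 1791 kg/m³
  sample D: E = 73.77 GPa, ρ = 2660 kg/m³
  sample J: M = 1.95×10⁻³
  sample D: M = 1.58×10⁻³
Sample J ranks first.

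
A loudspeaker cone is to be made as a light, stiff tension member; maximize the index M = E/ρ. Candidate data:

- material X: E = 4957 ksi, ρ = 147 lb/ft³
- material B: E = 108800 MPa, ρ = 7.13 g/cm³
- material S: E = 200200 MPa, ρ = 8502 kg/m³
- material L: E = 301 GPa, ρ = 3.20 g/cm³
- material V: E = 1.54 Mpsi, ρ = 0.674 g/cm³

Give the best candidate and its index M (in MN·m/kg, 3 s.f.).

material L, M = 94.1 MN·m/kg

Normalizing units and computing the index:
  material X: E = 34.18 GPa, ρ = 2355 kg/m³
  material B: E = 108.8 GPa, ρ = 7130 kg/m³
  material S: E = 200.2 GPa, ρ = 8502 kg/m³
  material L: E = 301.0 GPa, ρ = 3200 kg/m³
  material V: E = 10.62 GPa, ρ = 674.0 kg/m³
  material L: M = 94.1 MN·m/kg
  material S: M = 23.5 MN·m/kg
  material V: M = 15.8 MN·m/kg
  material B: M = 15.3 MN·m/kg
  material X: M = 14.5 MN·m/kg
Highest index: material L.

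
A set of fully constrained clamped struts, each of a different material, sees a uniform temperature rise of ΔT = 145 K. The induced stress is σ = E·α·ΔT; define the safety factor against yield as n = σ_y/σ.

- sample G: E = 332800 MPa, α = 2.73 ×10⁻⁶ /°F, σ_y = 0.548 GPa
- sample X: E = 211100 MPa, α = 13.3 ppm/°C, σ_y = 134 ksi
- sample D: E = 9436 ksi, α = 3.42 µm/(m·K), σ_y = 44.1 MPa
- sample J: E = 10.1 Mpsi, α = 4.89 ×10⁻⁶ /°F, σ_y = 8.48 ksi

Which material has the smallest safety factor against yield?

sample J

Converting E to GPa, α to ×10⁻⁶/K, σ_y to MPa, then σ and n for each:
  sample G: E = 332.8, α = 4.91, σ_y = 548.0 → σ = 237 MPa, n = 2.31
  sample X: E = 211.1, α = 13.3, σ_y = 923.9 → σ = 407 MPa, n = 2.27
  sample D: E = 65.06, α = 3.42, σ_y = 44.10 → σ = 32.3 MPa, n = 1.37
  sample J: E = 69.64, α = 8.80, σ_y = 58.47 → σ = 88.9 MPa, n = 0.658
Sample J has the lowest safety factor, n = 0.658.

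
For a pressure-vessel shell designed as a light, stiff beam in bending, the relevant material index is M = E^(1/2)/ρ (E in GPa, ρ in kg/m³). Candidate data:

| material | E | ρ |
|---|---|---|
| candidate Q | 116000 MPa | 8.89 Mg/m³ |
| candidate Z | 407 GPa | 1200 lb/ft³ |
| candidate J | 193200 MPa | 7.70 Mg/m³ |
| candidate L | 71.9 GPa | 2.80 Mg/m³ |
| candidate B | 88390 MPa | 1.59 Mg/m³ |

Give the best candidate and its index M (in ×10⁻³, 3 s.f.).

Putting every candidate on a common basis:
  candidate Q: E = 116.0 GPa, ρ = 8890 kg/m³
  candidate Z: E = 407.0 GPa, ρ = 19220 kg/m³
  candidate J: E = 193.2 GPa, ρ = 7700 kg/m³
  candidate L: E = 71.90 GPa, ρ = 2800 kg/m³
  candidate B: E = 88.39 GPa, ρ = 1590 kg/m³
  candidate B: M = 5.91×10⁻³
  candidate L: M = 3.03×10⁻³
  candidate J: M = 1.81×10⁻³
  candidate Q: M = 1.21×10⁻³
  candidate Z: M = 1.05×10⁻³
The maximum is for candidate B.

candidate B, M = 5.91×10⁻³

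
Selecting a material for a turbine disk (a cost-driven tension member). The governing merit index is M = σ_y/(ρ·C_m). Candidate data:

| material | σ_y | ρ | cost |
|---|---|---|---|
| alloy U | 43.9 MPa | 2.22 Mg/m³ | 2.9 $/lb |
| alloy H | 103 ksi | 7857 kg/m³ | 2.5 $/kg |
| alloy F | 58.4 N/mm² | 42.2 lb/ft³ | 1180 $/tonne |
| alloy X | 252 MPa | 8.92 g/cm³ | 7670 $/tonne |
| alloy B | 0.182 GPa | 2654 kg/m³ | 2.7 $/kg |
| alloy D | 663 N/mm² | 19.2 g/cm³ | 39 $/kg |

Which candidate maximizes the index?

Normalizing units and computing the index:
  alloy U: σ_y = 43.90 MPa, ρ = 2220 kg/m³, cost = 6.393 $/kg
  alloy H: σ_y = 710.2 MPa, ρ = 7857 kg/m³, cost = 2.500 $/kg
  alloy F: σ_y = 58.40 MPa, ρ = 676.0 kg/m³, cost = 1.180 $/kg
  alloy X: σ_y = 252.0 MPa, ρ = 8920 kg/m³, cost = 7.670 $/kg
  alloy B: σ_y = 182.0 MPa, ρ = 2654 kg/m³, cost = 2.700 $/kg
  alloy D: σ_y = 663.0 MPa, ρ = 19200 kg/m³, cost = 39.00 $/kg
  alloy F: M = 73.2 kN·m per $
  alloy H: M = 36.2 kN·m per $
  alloy B: M = 25.4 kN·m per $
  alloy X: M = 3.68 kN·m per $
  alloy U: M = 3.09 kN·m per $
  alloy D: M = 0.885 kN·m per $
Alloy F has the largest M.

alloy F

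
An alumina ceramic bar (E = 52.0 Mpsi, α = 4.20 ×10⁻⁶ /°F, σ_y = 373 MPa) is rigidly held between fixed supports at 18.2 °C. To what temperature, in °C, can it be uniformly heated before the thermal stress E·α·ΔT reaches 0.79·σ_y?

127 °C

E = 52.0 Mpsi = 358.5 GPa.
α = 4.20×10⁻⁶/°F × 9/5 = 7.56×10⁻⁶/K.
E·α·ΔT = 294.7 MPa ⇒ ΔT = 294.7 / (358.5×10³ × 7.56×10⁻⁶) = 108.7 K.
T = 18.2 + 108.7 = 126.9 °C.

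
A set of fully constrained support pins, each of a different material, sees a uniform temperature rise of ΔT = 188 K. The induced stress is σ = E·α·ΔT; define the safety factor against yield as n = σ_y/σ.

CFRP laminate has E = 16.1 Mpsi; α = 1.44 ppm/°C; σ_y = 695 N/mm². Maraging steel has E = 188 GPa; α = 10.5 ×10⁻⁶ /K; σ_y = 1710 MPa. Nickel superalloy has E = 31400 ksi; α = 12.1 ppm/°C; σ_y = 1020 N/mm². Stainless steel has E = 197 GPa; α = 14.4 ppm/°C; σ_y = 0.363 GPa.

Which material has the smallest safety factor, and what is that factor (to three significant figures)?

Converting E to GPa, α to ×10⁻⁶/K, σ_y to MPa, then σ and n for each:
  CFRP laminate: E = 111.0, α = 1.44, σ_y = 695.0 → σ = 30.1 MPa, n = 23.1
  maraging steel: E = 188.0, α = 10.5, σ_y = 1710 → σ = 371 MPa, n = 4.61
  nickel superalloy: E = 216.5, α = 12.1, σ_y = 1020 → σ = 492 MPa, n = 2.07
  stainless steel: E = 197.0, α = 14.4, σ_y = 363.0 → σ = 533 MPa, n = 0.681
Stainless steel has the lowest safety factor, n = 0.681.

stainless steel, n = 0.681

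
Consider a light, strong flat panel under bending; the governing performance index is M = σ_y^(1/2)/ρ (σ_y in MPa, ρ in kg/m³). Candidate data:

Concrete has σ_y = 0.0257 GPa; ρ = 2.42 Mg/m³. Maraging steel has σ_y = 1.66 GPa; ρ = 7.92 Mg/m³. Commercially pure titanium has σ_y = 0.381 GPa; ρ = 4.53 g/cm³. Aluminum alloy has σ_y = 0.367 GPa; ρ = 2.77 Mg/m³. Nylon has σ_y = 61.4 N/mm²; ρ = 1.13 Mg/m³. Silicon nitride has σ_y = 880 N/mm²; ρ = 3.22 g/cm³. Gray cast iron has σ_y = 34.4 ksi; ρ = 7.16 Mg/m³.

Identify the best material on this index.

silicon nitride

In SI units:
  concrete: σ_y = 25.70 MPa, ρ = 2420 kg/m³
  maraging steel: σ_y = 1660 MPa, ρ = 7920 kg/m³
  commercially pure titanium: σ_y = 381.0 MPa, ρ = 4530 kg/m³
  aluminum alloy: σ_y = 367.0 MPa, ρ = 2770 kg/m³
  nylon: σ_y = 61.40 MPa, ρ = 1130 kg/m³
  silicon nitride: σ_y = 880.0 MPa, ρ = 3220 kg/m³
  gray cast iron: σ_y = 237.2 MPa, ρ = 7160 kg/m³
  silicon nitride: M = 9.21×10⁻³
  nylon: M = 6.93×10⁻³
  aluminum alloy: M = 6.92×10⁻³
  maraging steel: M = 5.14×10⁻³
  commercially pure titanium: M = 4.31×10⁻³
  gray cast iron: M = 2.15×10⁻³
  concrete: M = 2.09×10⁻³
Silicon nitride has the largest M.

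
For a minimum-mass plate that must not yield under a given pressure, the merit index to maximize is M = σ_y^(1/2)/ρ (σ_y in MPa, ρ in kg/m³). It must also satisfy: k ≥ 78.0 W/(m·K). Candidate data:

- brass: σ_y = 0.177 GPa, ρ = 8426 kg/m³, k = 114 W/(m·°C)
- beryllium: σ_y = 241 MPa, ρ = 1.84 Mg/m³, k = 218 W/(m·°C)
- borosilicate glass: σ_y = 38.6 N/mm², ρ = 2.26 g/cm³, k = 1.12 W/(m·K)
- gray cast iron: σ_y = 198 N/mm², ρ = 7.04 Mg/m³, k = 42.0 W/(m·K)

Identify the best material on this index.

Screen on constraints: k ≥ 78.0 W/(m·K). Survivors: brass, beryllium.
After converting to SI:
  brass: σ_y = 177.0 MPa, ρ = 8426 kg/m³
  beryllium: σ_y = 241.0 MPa, ρ = 1840 kg/m³
  beryllium: M = 8.44×10⁻³
  brass: M = 1.58×10⁻³
Highest index: beryllium.

beryllium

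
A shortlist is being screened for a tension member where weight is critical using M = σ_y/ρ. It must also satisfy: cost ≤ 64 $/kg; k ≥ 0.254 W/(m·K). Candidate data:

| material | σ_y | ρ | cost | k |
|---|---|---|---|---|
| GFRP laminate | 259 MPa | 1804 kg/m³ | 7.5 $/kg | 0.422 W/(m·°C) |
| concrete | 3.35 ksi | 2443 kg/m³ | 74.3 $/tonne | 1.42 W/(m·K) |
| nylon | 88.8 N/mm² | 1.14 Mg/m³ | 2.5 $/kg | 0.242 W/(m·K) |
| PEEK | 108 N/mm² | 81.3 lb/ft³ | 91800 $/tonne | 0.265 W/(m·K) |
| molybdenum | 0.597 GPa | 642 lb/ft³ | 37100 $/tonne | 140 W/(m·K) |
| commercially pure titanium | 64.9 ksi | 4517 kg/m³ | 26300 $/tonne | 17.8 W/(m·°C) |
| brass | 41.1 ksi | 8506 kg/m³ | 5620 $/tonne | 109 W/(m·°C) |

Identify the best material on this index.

Screen on constraints: cost ≤ 64 $/kg; k ≥ 0.254 W/(m·K). Survivors: GFRP laminate, concrete, molybdenum, commercially pure titanium, brass.
In SI units:
  GFRP laminate: σ_y = 259.0 MPa, ρ = 1804 kg/m³
  concrete: σ_y = 23.10 MPa, ρ = 2443 kg/m³
  molybdenum: σ_y = 597.0 MPa, ρ = 10280 kg/m³
  commercially pure titanium: σ_y = 447.5 MPa, ρ = 4517 kg/m³
  brass: σ_y = 283.4 MPa, ρ = 8506 kg/m³
  GFRP laminate: M = 144 kN·m/kg
  commercially pure titanium: M = 99.1 kN·m/kg
  molybdenum: M = 58.1 kN·m/kg
  brass: M = 33.3 kN·m/kg
  concrete: M = 9.45 kN·m/kg
GFRP laminate has the largest M.

GFRP laminate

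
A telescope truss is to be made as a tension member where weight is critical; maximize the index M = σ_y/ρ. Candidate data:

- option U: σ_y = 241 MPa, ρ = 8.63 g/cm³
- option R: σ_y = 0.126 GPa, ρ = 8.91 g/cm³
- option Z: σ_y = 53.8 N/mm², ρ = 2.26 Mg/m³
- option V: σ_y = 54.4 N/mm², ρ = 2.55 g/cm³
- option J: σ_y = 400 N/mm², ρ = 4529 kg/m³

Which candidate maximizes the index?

option J

In SI units:
  option U: σ_y = 241.0 MPa, ρ = 8630 kg/m³
  option R: σ_y = 126.0 MPa, ρ = 8910 kg/m³
  option Z: σ_y = 53.80 MPa, ρ = 2260 kg/m³
  option V: σ_y = 54.40 MPa, ρ = 2550 kg/m³
  option J: σ_y = 400.0 MPa, ρ = 4529 kg/m³
  option J: M = 88.3 kN·m/kg
  option U: M = 27.9 kN·m/kg
  option Z: M = 23.8 kN·m/kg
  option V: M = 21.3 kN·m/kg
  option R: M = 14.1 kN·m/kg
Option J ranks first.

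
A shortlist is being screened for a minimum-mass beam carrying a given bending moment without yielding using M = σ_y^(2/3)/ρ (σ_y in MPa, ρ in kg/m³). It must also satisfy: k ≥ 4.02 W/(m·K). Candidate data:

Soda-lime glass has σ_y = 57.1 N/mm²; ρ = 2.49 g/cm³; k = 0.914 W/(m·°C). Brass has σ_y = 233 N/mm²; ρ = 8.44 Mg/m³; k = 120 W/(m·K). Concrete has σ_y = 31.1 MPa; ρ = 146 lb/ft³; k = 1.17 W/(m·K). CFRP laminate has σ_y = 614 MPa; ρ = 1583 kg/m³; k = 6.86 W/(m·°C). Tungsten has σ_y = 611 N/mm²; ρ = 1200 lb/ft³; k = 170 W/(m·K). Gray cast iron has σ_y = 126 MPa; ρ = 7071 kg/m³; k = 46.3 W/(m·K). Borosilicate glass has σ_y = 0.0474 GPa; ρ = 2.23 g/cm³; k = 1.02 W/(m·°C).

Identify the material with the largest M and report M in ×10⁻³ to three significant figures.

Screen on constraints: k ≥ 4.02 W/(m·K). Survivors: brass, CFRP laminate, tungsten, gray cast iron.
After converting to SI:
  brass: σ_y = 233.0 MPa, ρ = 8440 kg/m³
  CFRP laminate: σ_y = 614.0 MPa, ρ = 1583 kg/m³
  tungsten: σ_y = 611.0 MPa, ρ = 19220 kg/m³
  gray cast iron: σ_y = 126.0 MPa, ρ = 7071 kg/m³
  CFRP laminate: M = 45.6×10⁻³
  brass: M = 4.49×10⁻³
  tungsten: M = 3.75×10⁻³
  gray cast iron: M = 3.55×10⁻³
CFRP laminate ranks first.

CFRP laminate, M = 45.6×10⁻³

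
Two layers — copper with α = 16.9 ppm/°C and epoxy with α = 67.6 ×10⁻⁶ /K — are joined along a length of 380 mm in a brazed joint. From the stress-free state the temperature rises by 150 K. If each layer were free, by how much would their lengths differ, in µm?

Δα = |16.9 − 67.6|×10⁻⁶/K = 50.7×10⁻⁶/K.
ΔL_mismatch = Δα·L·ΔT = 50.7×10⁻⁶ × 380.0 mm × 150.0 K = 2890 µm.

2890 µm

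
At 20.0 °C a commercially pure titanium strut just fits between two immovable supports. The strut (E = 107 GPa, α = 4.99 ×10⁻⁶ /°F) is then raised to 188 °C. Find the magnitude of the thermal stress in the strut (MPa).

α = 4.99×10⁻⁶/°F × 9/5 = 8.98×10⁻⁶/K.
ΔT = 168.0 K. Constrained thermal stress σ = E·α·ΔT = 107.0×10³ MPa × 8.98×10⁻⁶ × 168.0 = 161 MPa (compressive).

161 MPa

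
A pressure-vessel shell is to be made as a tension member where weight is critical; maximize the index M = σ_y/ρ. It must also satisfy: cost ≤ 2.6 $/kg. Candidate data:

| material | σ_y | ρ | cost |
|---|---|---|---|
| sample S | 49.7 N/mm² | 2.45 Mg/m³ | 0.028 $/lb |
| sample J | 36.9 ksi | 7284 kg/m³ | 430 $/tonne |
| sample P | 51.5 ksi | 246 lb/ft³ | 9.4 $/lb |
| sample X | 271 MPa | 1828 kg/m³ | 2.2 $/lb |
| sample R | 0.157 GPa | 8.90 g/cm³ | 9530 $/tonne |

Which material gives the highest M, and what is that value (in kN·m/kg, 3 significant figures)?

sample J, M = 34.9 kN·m/kg

Screen on constraints: cost ≤ 2.6 $/kg. Survivors: sample S, sample J.
Normalizing units and computing the index:
  sample S: σ_y = 49.70 MPa, ρ = 2450 kg/m³
  sample J: σ_y = 254.4 MPa, ρ = 7284 kg/m³
  sample J: M = 34.9 kN·m/kg
  sample S: M = 20.3 kN·m/kg
The maximum is for sample J.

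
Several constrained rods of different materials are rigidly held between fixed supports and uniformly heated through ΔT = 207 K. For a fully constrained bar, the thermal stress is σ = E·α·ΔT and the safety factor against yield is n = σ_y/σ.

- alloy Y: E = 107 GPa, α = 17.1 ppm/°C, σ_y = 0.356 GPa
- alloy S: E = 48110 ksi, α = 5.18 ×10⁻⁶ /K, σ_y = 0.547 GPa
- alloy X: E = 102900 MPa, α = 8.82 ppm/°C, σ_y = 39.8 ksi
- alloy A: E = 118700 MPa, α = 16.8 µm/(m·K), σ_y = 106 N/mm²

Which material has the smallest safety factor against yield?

alloy A

Per material, after unit conversion:
  alloy Y: E = 107.0, α = 17.1, σ_y = 356.0 → σ = 379 MPa, n = 0.940
  alloy S: E = 331.7, α = 5.18, σ_y = 547.0 → σ = 356 MPa, n = 1.54
  alloy X: E = 102.9, α = 8.82, σ_y = 274.4 → σ = 188 MPa, n = 1.46
  alloy A: E = 118.7, α = 16.8, σ_y = 106.0 → σ = 413 MPa, n = 0.257
The minimum is alloy A at n = 0.257.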